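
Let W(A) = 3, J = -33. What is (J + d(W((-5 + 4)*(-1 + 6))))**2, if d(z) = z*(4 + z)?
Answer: 144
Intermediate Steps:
(J + d(W((-5 + 4)*(-1 + 6))))**2 = (-33 + 3*(4 + 3))**2 = (-33 + 3*7)**2 = (-33 + 21)**2 = (-12)**2 = 144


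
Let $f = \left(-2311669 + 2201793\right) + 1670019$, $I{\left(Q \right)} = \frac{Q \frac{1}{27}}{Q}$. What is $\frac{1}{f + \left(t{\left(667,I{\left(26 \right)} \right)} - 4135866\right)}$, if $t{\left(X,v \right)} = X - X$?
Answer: $- \frac{1}{2575723} \approx -3.8824 \cdot 10^{-7}$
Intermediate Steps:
$I{\left(Q \right)} = \frac{1}{27}$ ($I{\left(Q \right)} = \frac{Q \frac{1}{27}}{Q} = \frac{\frac{1}{27} Q}{Q} = \frac{1}{27}$)
$t{\left(X,v \right)} = 0$
$f = 1560143$ ($f = -109876 + 1670019 = 1560143$)
$\frac{1}{f + \left(t{\left(667,I{\left(26 \right)} \right)} - 4135866\right)} = \frac{1}{1560143 + \left(0 - 4135866\right)} = \frac{1}{1560143 - 4135866} = \frac{1}{-2575723} = - \frac{1}{2575723}$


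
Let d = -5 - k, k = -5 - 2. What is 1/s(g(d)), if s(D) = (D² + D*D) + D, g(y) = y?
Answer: ⅒ ≈ 0.10000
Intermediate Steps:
k = -7
d = 2 (d = -5 - 1*(-7) = -5 + 7 = 2)
s(D) = D + 2*D² (s(D) = (D² + D²) + D = 2*D² + D = D + 2*D²)
1/s(g(d)) = 1/(2*(1 + 2*2)) = 1/(2*(1 + 4)) = 1/(2*5) = 1/10 = ⅒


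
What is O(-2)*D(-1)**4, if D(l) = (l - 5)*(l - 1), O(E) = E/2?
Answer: -20736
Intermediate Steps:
O(E) = E/2 (O(E) = E*(1/2) = E/2)
D(l) = (-1 + l)*(-5 + l) (D(l) = (-5 + l)*(-1 + l) = (-1 + l)*(-5 + l))
O(-2)*D(-1)**4 = ((1/2)*(-2))*(5 + (-1)**2 - 6*(-1))**4 = -(5 + 1 + 6)**4 = -1*12**4 = -1*20736 = -20736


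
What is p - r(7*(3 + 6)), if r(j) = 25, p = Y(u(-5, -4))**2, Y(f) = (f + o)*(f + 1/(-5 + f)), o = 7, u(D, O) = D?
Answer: 1976/25 ≈ 79.040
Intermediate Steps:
Y(f) = (7 + f)*(f + 1/(-5 + f)) (Y(f) = (f + 7)*(f + 1/(-5 + f)) = (7 + f)*(f + 1/(-5 + f)))
p = 2601/25 (p = ((7 + (-5)**3 - 34*(-5) + 2*(-5)**2)/(-5 - 5))**2 = ((7 - 125 + 170 + 2*25)/(-10))**2 = (-(7 - 125 + 170 + 50)/10)**2 = (-1/10*102)**2 = (-51/5)**2 = 2601/25 ≈ 104.04)
p - r(7*(3 + 6)) = 2601/25 - 1*25 = 2601/25 - 25 = 1976/25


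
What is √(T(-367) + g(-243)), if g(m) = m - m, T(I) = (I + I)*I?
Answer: 367*√2 ≈ 519.02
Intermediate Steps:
T(I) = 2*I² (T(I) = (2*I)*I = 2*I²)
g(m) = 0
√(T(-367) + g(-243)) = √(2*(-367)² + 0) = √(2*134689 + 0) = √(269378 + 0) = √269378 = 367*√2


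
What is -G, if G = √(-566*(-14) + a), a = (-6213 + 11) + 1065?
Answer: -√2787 ≈ -52.792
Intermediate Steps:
a = -5137 (a = -6202 + 1065 = -5137)
G = √2787 (G = √(-566*(-14) - 5137) = √(7924 - 5137) = √2787 ≈ 52.792)
-G = -√2787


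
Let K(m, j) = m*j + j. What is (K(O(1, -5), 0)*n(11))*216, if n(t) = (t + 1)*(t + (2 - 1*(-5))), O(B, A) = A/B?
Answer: 0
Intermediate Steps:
K(m, j) = j + j*m (K(m, j) = j*m + j = j + j*m)
n(t) = (1 + t)*(7 + t) (n(t) = (1 + t)*(t + (2 + 5)) = (1 + t)*(t + 7) = (1 + t)*(7 + t))
(K(O(1, -5), 0)*n(11))*216 = ((0*(1 - 5/1))*(7 + 11² + 8*11))*216 = ((0*(1 - 5*1))*(7 + 121 + 88))*216 = ((0*(1 - 5))*216)*216 = ((0*(-4))*216)*216 = (0*216)*216 = 0*216 = 0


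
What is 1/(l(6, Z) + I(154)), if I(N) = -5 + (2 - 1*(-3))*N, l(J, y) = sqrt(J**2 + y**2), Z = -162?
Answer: 17/12421 - 2*sqrt(730)/186315 ≈ 0.0010786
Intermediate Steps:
I(N) = -5 + 5*N (I(N) = -5 + (2 + 3)*N = -5 + 5*N)
1/(l(6, Z) + I(154)) = 1/(sqrt(6**2 + (-162)**2) + (-5 + 5*154)) = 1/(sqrt(36 + 26244) + (-5 + 770)) = 1/(sqrt(26280) + 765) = 1/(6*sqrt(730) + 765) = 1/(765 + 6*sqrt(730))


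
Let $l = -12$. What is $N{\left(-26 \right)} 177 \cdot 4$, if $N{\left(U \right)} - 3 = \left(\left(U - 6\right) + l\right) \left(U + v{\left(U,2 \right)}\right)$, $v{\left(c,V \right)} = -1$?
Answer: $843228$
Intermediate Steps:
$N{\left(U \right)} = 3 + \left(-1 + U\right) \left(-18 + U\right)$ ($N{\left(U \right)} = 3 + \left(\left(U - 6\right) - 12\right) \left(U - 1\right) = 3 + \left(\left(-6 + U\right) - 12\right) \left(-1 + U\right) = 3 + \left(-18 + U\right) \left(-1 + U\right) = 3 + \left(-1 + U\right) \left(-18 + U\right)$)
$N{\left(-26 \right)} 177 \cdot 4 = \left(21 + \left(-26\right)^{2} - -494\right) 177 \cdot 4 = \left(21 + 676 + 494\right) 708 = 1191 \cdot 708 = 843228$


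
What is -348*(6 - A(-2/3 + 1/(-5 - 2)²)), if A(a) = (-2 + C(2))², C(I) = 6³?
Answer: 15934920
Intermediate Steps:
C(I) = 216
A(a) = 45796 (A(a) = (-2 + 216)² = 214² = 45796)
-348*(6 - A(-2/3 + 1/(-5 - 2)²)) = -348*(6 - 1*45796) = -348*(6 - 45796) = -348*(-45790) = 15934920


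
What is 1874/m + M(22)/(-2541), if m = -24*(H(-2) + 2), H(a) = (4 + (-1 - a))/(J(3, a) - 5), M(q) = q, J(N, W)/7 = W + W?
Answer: -2381405/56364 ≈ -42.250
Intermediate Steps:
J(N, W) = 14*W (J(N, W) = 7*(W + W) = 7*(2*W) = 14*W)
H(a) = (3 - a)/(-5 + 14*a) (H(a) = (4 + (-1 - a))/(14*a - 5) = (3 - a)/(-5 + 14*a))
m = -488/11 (m = -24*((3 - 1*(-2))/(-5 + 14*(-2)) + 2) = -24*((3 + 2)/(-5 - 28) + 2) = -24*(5/(-33) + 2) = -24*(-1/33*5 + 2) = -24*(-5/33 + 2) = -24*61/33 = -488/11 ≈ -44.364)
1874/m + M(22)/(-2541) = 1874/(-488/11) + 22/(-2541) = 1874*(-11/488) + 22*(-1/2541) = -10307/244 - 2/231 = -2381405/56364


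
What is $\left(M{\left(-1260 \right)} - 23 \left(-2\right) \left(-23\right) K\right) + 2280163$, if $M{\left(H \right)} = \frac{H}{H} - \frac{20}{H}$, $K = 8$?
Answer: $\frac{143117101}{63} \approx 2.2717 \cdot 10^{6}$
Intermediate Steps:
$M{\left(H \right)} = 1 - \frac{20}{H}$
$\left(M{\left(-1260 \right)} - 23 \left(-2\right) \left(-23\right) K\right) + 2280163 = \left(\frac{-20 - 1260}{-1260} - 23 \left(-2\right) \left(-23\right) 8\right) + 2280163 = \left(\left(- \frac{1}{1260}\right) \left(-1280\right) - 23 \cdot 46 \cdot 8\right) + 2280163 = \left(\frac{64}{63} - 8464\right) + 2280163 = - \frac{533168}{63} + 2280163 = \frac{143117101}{63}$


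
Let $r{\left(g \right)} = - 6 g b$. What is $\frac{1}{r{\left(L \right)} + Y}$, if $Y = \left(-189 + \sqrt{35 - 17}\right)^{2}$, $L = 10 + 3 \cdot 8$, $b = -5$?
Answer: $\frac{12253}{449550723} + \frac{126 \sqrt{2}}{149850241} \approx 2.8445 \cdot 10^{-5}$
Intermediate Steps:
$L = 34$ ($L = 10 + 24 = 34$)
$r{\left(g \right)} = 30 g$ ($r{\left(g \right)} = - 6 g \left(-5\right) = 30 g$)
$Y = \left(-189 + 3 \sqrt{2}\right)^{2}$ ($Y = \left(-189 + \sqrt{18}\right)^{2} = \left(-189 + 3 \sqrt{2}\right)^{2} \approx 34135.0$)
$\frac{1}{r{\left(L \right)} + Y} = \frac{1}{30 \cdot 34 + \left(35739 - 1134 \sqrt{2}\right)} = \frac{1}{1020 + \left(35739 - 1134 \sqrt{2}\right)} = \frac{1}{36759 - 1134 \sqrt{2}}$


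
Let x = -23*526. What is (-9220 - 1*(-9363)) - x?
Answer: 12241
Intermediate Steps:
x = -12098
(-9220 - 1*(-9363)) - x = (-9220 - 1*(-9363)) - 1*(-12098) = (-9220 + 9363) + 12098 = 143 + 12098 = 12241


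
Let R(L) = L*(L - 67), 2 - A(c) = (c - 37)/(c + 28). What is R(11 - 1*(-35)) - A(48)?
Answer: -73557/76 ≈ -967.86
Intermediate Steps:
A(c) = 2 - (-37 + c)/(28 + c) (A(c) = 2 - (c - 37)/(c + 28) = 2 - (-37 + c)/(28 + c))
R(L) = L*(-67 + L)
R(11 - 1*(-35)) - A(48) = (11 - 1*(-35))*(-67 + (11 - 1*(-35))) - (93 + 48)/(28 + 48) = (11 + 35)*(-67 + (11 + 35)) - 141/76 = 46*(-67 + 46) - 141/76 = 46*(-21) - 1*141/76 = -966 - 141/76 = -73557/76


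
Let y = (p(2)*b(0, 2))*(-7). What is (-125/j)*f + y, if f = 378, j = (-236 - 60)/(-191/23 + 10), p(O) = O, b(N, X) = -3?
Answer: 1064343/3404 ≈ 312.67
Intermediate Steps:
j = -6808/39 (j = -296/(-191*1/23 + 10) = -296/(-191/23 + 10) = -296/39/23 = -296*23/39 = -6808/39 ≈ -174.56)
y = 42 (y = (2*(-3))*(-7) = -6*(-7) = 42)
(-125/j)*f + y = -125/(-6808/39)*378 + 42 = -125*(-39/6808)*378 + 42 = (4875/6808)*378 + 42 = 921375/3404 + 42 = 1064343/3404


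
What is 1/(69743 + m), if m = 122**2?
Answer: 1/84627 ≈ 1.1817e-5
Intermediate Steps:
m = 14884
1/(69743 + m) = 1/(69743 + 14884) = 1/84627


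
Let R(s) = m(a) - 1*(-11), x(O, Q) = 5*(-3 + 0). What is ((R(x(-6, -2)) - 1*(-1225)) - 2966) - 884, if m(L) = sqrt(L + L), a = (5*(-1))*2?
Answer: -2614 + 2*I*sqrt(5) ≈ -2614.0 + 4.4721*I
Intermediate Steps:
a = -10 (a = -5*2 = -10)
m(L) = sqrt(2)*sqrt(L) (m(L) = sqrt(2*L) = sqrt(2)*sqrt(L))
x(O, Q) = -15 (x(O, Q) = 5*(-3) = -15)
R(s) = 11 + 2*I*sqrt(5) (R(s) = sqrt(2)*sqrt(-10) - 1*(-11) = sqrt(2)*(I*sqrt(10)) + 11 = 2*I*sqrt(5) + 11 = 11 + 2*I*sqrt(5))
((R(x(-6, -2)) - 1*(-1225)) - 2966) - 884 = (((11 + 2*I*sqrt(5)) - 1*(-1225)) - 2966) - 884 = (((11 + 2*I*sqrt(5)) + 1225) - 2966) - 884 = ((1236 + 2*I*sqrt(5)) - 2966) - 884 = (-1730 + 2*I*sqrt(5)) - 884 = -2614 + 2*I*sqrt(5)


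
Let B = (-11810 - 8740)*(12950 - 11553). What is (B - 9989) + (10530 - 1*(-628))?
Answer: -28707181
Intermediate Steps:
B = -28708350 (B = -20550*1397 = -28708350)
(B - 9989) + (10530 - 1*(-628)) = (-28708350 - 9989) + (10530 - 1*(-628)) = -28718339 + (10530 + 628) = -28718339 + 11158 = -28707181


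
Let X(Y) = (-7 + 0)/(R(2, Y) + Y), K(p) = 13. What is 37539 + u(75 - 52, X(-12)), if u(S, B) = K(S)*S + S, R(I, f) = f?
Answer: 37861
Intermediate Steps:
X(Y) = -7/(2*Y) (X(Y) = (-7 + 0)/(Y + Y) = -7*1/(2*Y) = -7/(2*Y))
u(S, B) = 14*S (u(S, B) = 13*S + S = 14*S)
37539 + u(75 - 52, X(-12)) = 37539 + 14*(75 - 52) = 37539 + 14*23 = 37539 + 322 = 37861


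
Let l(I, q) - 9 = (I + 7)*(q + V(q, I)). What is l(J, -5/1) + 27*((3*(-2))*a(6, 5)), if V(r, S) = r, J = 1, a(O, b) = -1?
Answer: 91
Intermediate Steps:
l(I, q) = 9 + 2*q*(7 + I) (l(I, q) = 9 + (I + 7)*(q + q) = 9 + (7 + I)*(2*q) = 9 + 2*q*(7 + I))
l(J, -5/1) + 27*((3*(-2))*a(6, 5)) = (9 + 14*(-5/1) + 2*1*(-5/1)) + 27*((3*(-2))*(-1)) = (9 + 14*(-5*1) + 2*1*(-5*1)) + 27*(-6*(-1)) = (9 + 14*(-5) + 2*1*(-5)) + 27*6 = (9 - 70 - 10) + 162 = -71 + 162 = 91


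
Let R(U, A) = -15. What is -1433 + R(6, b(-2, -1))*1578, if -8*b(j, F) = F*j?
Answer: -25103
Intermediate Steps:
b(j, F) = -F*j/8
-1433 + R(6, b(-2, -1))*1578 = -1433 - 15*1578 = -1433 - 23670 = -25103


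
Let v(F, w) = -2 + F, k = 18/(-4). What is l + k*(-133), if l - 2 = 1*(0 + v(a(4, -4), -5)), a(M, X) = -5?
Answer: 1187/2 ≈ 593.50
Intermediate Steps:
k = -9/2 (k = 18*(-¼) = -9/2 ≈ -4.5000)
l = -5 (l = 2 + 1*(0 + (-2 - 5)) = 2 + 1*(0 - 7) = 2 + 1*(-7) = 2 - 7 = -5)
l + k*(-133) = -5 - 9/2*(-133) = -5 + 1197/2 = 1187/2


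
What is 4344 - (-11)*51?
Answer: 4905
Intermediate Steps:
4344 - (-11)*51 = 4344 - 1*(-561) = 4344 + 561 = 4905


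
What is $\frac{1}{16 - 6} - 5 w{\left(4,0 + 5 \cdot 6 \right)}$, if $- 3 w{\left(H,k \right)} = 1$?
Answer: $\frac{53}{30} \approx 1.7667$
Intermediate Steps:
$w{\left(H,k \right)} = - \frac{1}{3}$ ($w{\left(H,k \right)} = \left(- \frac{1}{3}\right) 1 = - \frac{1}{3}$)
$\frac{1}{16 - 6} - 5 w{\left(4,0 + 5 \cdot 6 \right)} = \frac{1}{16 - 6} - - \frac{5}{3} = \frac{1}{16 - 6} + \frac{5}{3} = \frac{1}{10} + \frac{5}{3} = \frac{53}{30}$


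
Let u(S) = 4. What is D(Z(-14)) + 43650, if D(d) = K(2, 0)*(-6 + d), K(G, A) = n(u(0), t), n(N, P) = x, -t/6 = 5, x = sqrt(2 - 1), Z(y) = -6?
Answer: 43638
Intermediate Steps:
x = 1 (x = sqrt(1) = 1)
t = -30 (t = -6*5 = -30)
n(N, P) = 1
K(G, A) = 1
D(d) = -6 + d (D(d) = 1*(-6 + d) = -6 + d)
D(Z(-14)) + 43650 = (-6 - 6) + 43650 = -12 + 43650 = 43638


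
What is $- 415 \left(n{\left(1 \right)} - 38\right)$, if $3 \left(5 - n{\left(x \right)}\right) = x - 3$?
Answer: $\frac{40255}{3} \approx 13418.0$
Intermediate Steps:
$n{\left(x \right)} = 6 - \frac{x}{3}$ ($n{\left(x \right)} = 5 - \frac{x - 3}{3} = 5 - \frac{-3 + x}{3} = 5 - \left(-1 + \frac{x}{3}\right) = 6 - \frac{x}{3}$)
$- 415 \left(n{\left(1 \right)} - 38\right) = - 415 \left(\left(6 - \frac{1}{3}\right) - 38\right) = - 415 \left(\frac{17}{3} - 38\right) = \left(-415\right) \left(- \frac{97}{3}\right) = \frac{40255}{3}$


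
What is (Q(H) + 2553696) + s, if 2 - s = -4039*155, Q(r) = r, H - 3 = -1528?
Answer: 3178218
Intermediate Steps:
H = -1525 (H = 3 - 1528 = -1525)
s = 626047 (s = 2 - (-4039)*155 = 2 - 1*(-626045) = 2 + 626045 = 626047)
(Q(H) + 2553696) + s = (-1525 + 2553696) + 626047 = 2552171 + 626047 = 3178218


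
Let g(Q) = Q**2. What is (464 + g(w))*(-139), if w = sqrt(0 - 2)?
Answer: -64218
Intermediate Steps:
w = I*sqrt(2) (w = sqrt(-2) = I*sqrt(2) ≈ 1.4142*I)
(464 + g(w))*(-139) = (464 + (I*sqrt(2))**2)*(-139) = (464 - 2)*(-139) = 462*(-139) = -64218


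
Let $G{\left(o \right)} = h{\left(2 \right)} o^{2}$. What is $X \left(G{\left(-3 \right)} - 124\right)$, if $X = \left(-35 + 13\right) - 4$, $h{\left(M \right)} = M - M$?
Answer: $3224$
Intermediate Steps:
$h{\left(M \right)} = 0$
$X = -26$ ($X = -22 - 4 = -26$)
$G{\left(o \right)} = 0$ ($G{\left(o \right)} = 0 o^{2} = 0$)
$X \left(G{\left(-3 \right)} - 124\right) = - 26 \left(0 - 124\right) = \left(-26\right) \left(-124\right) = 3224$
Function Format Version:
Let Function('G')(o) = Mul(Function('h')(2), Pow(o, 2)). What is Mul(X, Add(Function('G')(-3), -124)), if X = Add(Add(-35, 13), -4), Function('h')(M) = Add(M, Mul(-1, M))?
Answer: 3224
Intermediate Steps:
Function('h')(M) = 0
X = -26 (X = Add(-22, -4) = -26)
Function('G')(o) = 0 (Function('G')(o) = Mul(0, Pow(o, 2)) = 0)
Mul(X, Add(Function('G')(-3), -124)) = Mul(-26, Add(0, -124)) = Mul(-26, -124) = 3224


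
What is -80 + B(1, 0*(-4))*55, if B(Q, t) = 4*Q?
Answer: 140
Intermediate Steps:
-80 + B(1, 0*(-4))*55 = -80 + (4*1)*55 = -80 + 4*55 = -80 + 220 = 140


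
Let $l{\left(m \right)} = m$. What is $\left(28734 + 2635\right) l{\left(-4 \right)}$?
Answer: $-125476$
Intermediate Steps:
$\left(28734 + 2635\right) l{\left(-4 \right)} = \left(28734 + 2635\right) \left(-4\right) = 31369 \left(-4\right) = -125476$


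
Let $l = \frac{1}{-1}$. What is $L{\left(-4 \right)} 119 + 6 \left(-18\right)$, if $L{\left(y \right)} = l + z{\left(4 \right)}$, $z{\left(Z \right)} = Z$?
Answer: $249$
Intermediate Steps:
$l = -1$
$L{\left(y \right)} = 3$ ($L{\left(y \right)} = -1 + 4 = 3$)
$L{\left(-4 \right)} 119 + 6 \left(-18\right) = 3 \cdot 119 + 6 \left(-18\right) = 357 - 108 = 249$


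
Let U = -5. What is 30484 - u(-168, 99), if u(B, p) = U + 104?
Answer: 30385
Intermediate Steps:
u(B, p) = 99 (u(B, p) = -5 + 104 = 99)
30484 - u(-168, 99) = 30484 - 1*99 = 30484 - 99 = 30385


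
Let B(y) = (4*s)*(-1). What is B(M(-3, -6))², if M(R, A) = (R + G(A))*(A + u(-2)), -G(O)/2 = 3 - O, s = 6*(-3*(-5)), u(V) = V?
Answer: 129600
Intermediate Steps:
s = 90 (s = 6*15 = 90)
G(O) = -6 + 2*O (G(O) = -2*(3 - O) = -6 + 2*O)
M(R, A) = (-2 + A)*(-6 + R + 2*A) (M(R, A) = (R + (-6 + 2*A))*(A - 2) = (-6 + R + 2*A)*(-2 + A) = (-2 + A)*(-6 + R + 2*A))
B(y) = -360 (B(y) = (4*90)*(-1) = 360*(-1) = -360)
B(M(-3, -6))² = (-360)² = 129600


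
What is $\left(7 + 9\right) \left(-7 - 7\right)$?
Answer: $-224$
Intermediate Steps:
$\left(7 + 9\right) \left(-7 - 7\right) = 16 \left(-14\right) = -224$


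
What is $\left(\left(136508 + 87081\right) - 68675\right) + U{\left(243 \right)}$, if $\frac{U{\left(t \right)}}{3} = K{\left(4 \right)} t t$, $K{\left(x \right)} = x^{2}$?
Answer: $2989266$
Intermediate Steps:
$U{\left(t \right)} = 48 t^{2}$ ($U{\left(t \right)} = 3 \cdot 4^{2} t t = 3 \cdot 16 t^{2} = 48 t^{2}$)
$\left(\left(136508 + 87081\right) - 68675\right) + U{\left(243 \right)} = \left(\left(136508 + 87081\right) - 68675\right) + 48 \cdot 243^{2} = \left(223589 - 68675\right) + 48 \cdot 59049 = 154914 + 2834352 = 2989266$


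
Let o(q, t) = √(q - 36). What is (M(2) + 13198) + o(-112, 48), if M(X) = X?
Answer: 13200 + 2*I*√37 ≈ 13200.0 + 12.166*I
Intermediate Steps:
o(q, t) = √(-36 + q)
(M(2) + 13198) + o(-112, 48) = (2 + 13198) + √(-36 - 112) = 13200 + √(-148) = 13200 + 2*I*√37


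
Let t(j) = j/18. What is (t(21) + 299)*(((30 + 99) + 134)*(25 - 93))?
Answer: -16104542/3 ≈ -5.3682e+6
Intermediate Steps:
t(j) = j/18 (t(j) = j*(1/18) = j/18)
(t(21) + 299)*(((30 + 99) + 134)*(25 - 93)) = ((1/18)*21 + 299)*(((30 + 99) + 134)*(25 - 93)) = (7/6 + 299)*((129 + 134)*(-68)) = 1801*(263*(-68))/6 = (1801/6)*(-17884) = -16104542/3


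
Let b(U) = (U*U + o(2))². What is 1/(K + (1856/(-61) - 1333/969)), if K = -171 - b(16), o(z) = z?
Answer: -59109/3946518892 ≈ -1.4978e-5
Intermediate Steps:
b(U) = (2 + U²)² (b(U) = (U*U + 2)² = (U² + 2)² = (2 + U²)²)
K = -66735 (K = -171 - (2 + 16²)² = -171 - (2 + 256)² = -171 - 1*258² = -171 - 1*66564 = -171 - 66564 = -66735)
1/(K + (1856/(-61) - 1333/969)) = 1/(-66735 + (1856/(-61) - 1333/969)) = 1/(-66735 + (1856*(-1/61) - 1333*1/969)) = 1/(-66735 + (-1856/61 - 1333/969)) = 1/(-66735 - 1879777/59109) = 1/(-3946518892/59109) = -59109/3946518892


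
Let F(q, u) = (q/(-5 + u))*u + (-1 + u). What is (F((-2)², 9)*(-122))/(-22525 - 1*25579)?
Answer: 1037/24052 ≈ 0.043115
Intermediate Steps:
F(q, u) = -1 + u + q*u/(-5 + u) (F(q, u) = (q/(-5 + u))*u + (-1 + u) = q*u/(-5 + u) + (-1 + u) = -1 + u + q*u/(-5 + u))
(F((-2)², 9)*(-122))/(-22525 - 1*25579) = (((5 + 9² - 6*9 + (-2)²*9)/(-5 + 9))*(-122))/(-22525 - 1*25579) = (((5 + 81 - 54 + 4*9)/4)*(-122))/(-22525 - 25579) = (((5 + 81 - 54 + 36)/4)*(-122))/(-48104) = (((¼)*68)*(-122))*(-1/48104) = (17*(-122))*(-1/48104) = -2074*(-1/48104) = 1037/24052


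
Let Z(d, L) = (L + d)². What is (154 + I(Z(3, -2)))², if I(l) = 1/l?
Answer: 24025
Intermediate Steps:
(154 + I(Z(3, -2)))² = (154 + 1/((-2 + 3)²))² = (154 + 1/(1²))² = (154 + 1/1)² = (154 + 1)² = 155² = 24025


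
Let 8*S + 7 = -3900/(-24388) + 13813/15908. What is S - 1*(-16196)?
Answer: 966643117369/59686816 ≈ 16195.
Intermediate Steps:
S = -44554567/59686816 (S = -7/8 + (-3900/(-24388) + 13813/15908)/8 = -7/8 + (-3900*(-1/24388) + 13813*(1/15908))/8 = -7/8 + (75/469 + 13813/15908)/8 = -7/8 + (1/8)*(7671397/7460852) = -7/8 + 7671397/59686816 = -44554567/59686816 ≈ -0.74647)
S - 1*(-16196) = -44554567/59686816 - 1*(-16196) = -44554567/59686816 + 16196 = 966643117369/59686816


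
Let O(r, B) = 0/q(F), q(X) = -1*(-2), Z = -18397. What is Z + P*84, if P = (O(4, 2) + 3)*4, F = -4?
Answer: -17389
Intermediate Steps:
q(X) = 2
O(r, B) = 0 (O(r, B) = 0/2 = 0*(½) = 0)
P = 12 (P = (0 + 3)*4 = 3*4 = 12)
Z + P*84 = -18397 + 12*84 = -18397 + 1008 = -17389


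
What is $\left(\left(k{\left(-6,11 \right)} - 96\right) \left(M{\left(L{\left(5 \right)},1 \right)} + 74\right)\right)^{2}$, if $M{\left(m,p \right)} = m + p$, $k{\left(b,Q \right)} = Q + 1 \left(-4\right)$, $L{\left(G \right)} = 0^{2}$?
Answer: $44555625$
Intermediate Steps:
$L{\left(G \right)} = 0$
$k{\left(b,Q \right)} = -4 + Q$ ($k{\left(b,Q \right)} = Q - 4 = -4 + Q$)
$\left(\left(k{\left(-6,11 \right)} - 96\right) \left(M{\left(L{\left(5 \right)},1 \right)} + 74\right)\right)^{2} = \left(\left(\left(-4 + 11\right) - 96\right) \left(\left(0 + 1\right) + 74\right)\right)^{2} = \left(\left(7 - 96\right) \left(1 + 74\right)\right)^{2} = \left(\left(-89\right) 75\right)^{2} = \left(-6675\right)^{2} = 44555625$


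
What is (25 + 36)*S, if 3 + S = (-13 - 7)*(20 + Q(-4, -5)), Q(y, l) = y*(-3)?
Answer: -39223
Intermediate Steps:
Q(y, l) = -3*y
S = -643 (S = -3 + (-13 - 7)*(20 - 3*(-4)) = -3 - 20*(20 + 12) = -3 - 20*32 = -3 - 640 = -643)
(25 + 36)*S = (25 + 36)*(-643) = 61*(-643) = -39223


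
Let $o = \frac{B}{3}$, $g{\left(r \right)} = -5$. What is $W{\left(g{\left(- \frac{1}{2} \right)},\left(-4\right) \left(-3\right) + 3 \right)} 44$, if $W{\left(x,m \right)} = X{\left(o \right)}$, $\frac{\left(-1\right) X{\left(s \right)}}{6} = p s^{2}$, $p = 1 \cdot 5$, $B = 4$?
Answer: $- \frac{7040}{3} \approx -2346.7$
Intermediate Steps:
$p = 5$
$o = \frac{4}{3} \approx 1.3333$
$X{\left(s \right)} = - 30 s^{2}$ ($X{\left(s \right)} = - 6 \cdot 5 s^{2} = - 30 s^{2}$)
$W{\left(x,m \right)} = - \frac{160}{3}$ ($W{\left(x,m \right)} = - 30 \left(\frac{4}{3}\right)^{2} = \left(-30\right) \frac{16}{9} = - \frac{160}{3}$)
$W{\left(g{\left(- \frac{1}{2} \right)},\left(-4\right) \left(-3\right) + 3 \right)} 44 = \left(- \frac{160}{3}\right) 44 = - \frac{7040}{3}$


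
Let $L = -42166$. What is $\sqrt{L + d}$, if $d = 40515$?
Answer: $i \sqrt{1651} \approx 40.633 i$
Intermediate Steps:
$\sqrt{L + d} = \sqrt{-42166 + 40515} = \sqrt{-1651} = i \sqrt{1651}$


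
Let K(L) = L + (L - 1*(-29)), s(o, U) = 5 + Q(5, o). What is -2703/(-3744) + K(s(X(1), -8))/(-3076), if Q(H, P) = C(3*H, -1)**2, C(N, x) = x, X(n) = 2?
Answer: 680077/959712 ≈ 0.70863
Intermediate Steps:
Q(H, P) = 1 (Q(H, P) = (-1)**2 = 1)
s(o, U) = 6 (s(o, U) = 5 + 1 = 6)
K(L) = 29 + 2*L (K(L) = L + (L + 29) = L + (29 + L) = 29 + 2*L)
-2703/(-3744) + K(s(X(1), -8))/(-3076) = -2703/(-3744) + (29 + 2*6)/(-3076) = -2703*(-1/3744) + (29 + 12)*(-1/3076) = 901/1248 + 41*(-1/3076) = 901/1248 - 41/3076 = 680077/959712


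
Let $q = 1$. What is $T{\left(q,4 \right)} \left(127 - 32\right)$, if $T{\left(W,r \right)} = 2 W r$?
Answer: $760$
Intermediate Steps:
$T{\left(W,r \right)} = 2 W r$
$T{\left(q,4 \right)} \left(127 - 32\right) = 2 \cdot 1 \cdot 4 \left(127 - 32\right) = 8 \cdot 95 = 760$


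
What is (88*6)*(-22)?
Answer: -11616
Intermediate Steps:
(88*6)*(-22) = 528*(-22) = -11616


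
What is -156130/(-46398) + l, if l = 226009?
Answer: 5243260856/23199 ≈ 2.2601e+5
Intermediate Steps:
-156130/(-46398) + l = -156130/(-46398) + 226009 = -156130*(-1/46398) + 226009 = 78065/23199 + 226009 = 5243260856/23199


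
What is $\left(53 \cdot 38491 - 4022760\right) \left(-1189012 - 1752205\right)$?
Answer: $5831659770929$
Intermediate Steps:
$\left(53 \cdot 38491 - 4022760\right) \left(-1189012 - 1752205\right) = \left(2040023 - 4022760\right) \left(-1189012 - 1752205\right) = \left(-1982737\right) \left(-2941217\right) = 5831659770929$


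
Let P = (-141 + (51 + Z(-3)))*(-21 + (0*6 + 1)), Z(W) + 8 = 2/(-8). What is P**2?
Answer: 3861225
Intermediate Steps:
Z(W) = -33/4 (Z(W) = -8 + 2/(-8) = -8 + 2*(-1/8) = -8 - 1/4 = -33/4)
P = 1965 (P = (-141 + (51 - 33/4))*(-21 + (0*6 + 1)) = (-141 + 171/4)*(-21 + (0 + 1)) = -393*(-21 + 1)/4 = -393/4*(-20) = 1965)
P**2 = 1965**2 = 3861225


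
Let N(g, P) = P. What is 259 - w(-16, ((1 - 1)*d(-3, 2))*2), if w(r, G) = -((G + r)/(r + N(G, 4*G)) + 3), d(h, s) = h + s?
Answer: 263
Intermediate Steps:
w(r, G) = -3 - (G + r)/(r + 4*G) (w(r, G) = -((G + r)/(r + 4*G) + 3) = -(3 + (G + r)/(r + 4*G)) = -3 - (G + r)/(r + 4*G))
259 - w(-16, ((1 - 1)*d(-3, 2))*2) = 259 - (-13*(1 - 1)*(-3 + 2)*2 - 4*(-16))/(-16 + 4*(((1 - 1)*(-3 + 2))*2)) = 259 - (-13*0*(-1)*2 + 64)/(-16 + 4*((0*(-1))*2)) = 259 - (-0*2 + 64)/(-16 + 4*(0*2)) = 259 - (-13*0 + 64)/(-16 + 4*0) = 259 - (0 + 64)/(-16 + 0) = 259 - 64/(-16) = 259 - (-1)*64/16 = 259 - 1*(-4) = 259 + 4 = 263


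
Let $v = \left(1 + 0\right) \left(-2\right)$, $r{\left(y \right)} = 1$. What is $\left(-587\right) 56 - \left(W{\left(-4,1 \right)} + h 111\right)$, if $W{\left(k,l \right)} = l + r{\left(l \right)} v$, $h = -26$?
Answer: $-29985$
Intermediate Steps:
$v = -2$ ($v = 1 \left(-2\right) = -2$)
$W{\left(k,l \right)} = -2 + l$ ($W{\left(k,l \right)} = l + 1 \left(-2\right) = l - 2 = -2 + l$)
$\left(-587\right) 56 - \left(W{\left(-4,1 \right)} + h 111\right) = \left(-587\right) 56 - \left(\left(-2 + 1\right) - 2886\right) = -32872 - \left(-1 - 2886\right) = -32872 - -2887 = -32872 + 2887 = -29985$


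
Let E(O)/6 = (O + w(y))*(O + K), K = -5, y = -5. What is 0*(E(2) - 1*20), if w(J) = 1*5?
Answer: 0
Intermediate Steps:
w(J) = 5
E(O) = 6*(-5 + O)*(5 + O) (E(O) = 6*((O + 5)*(O - 5)) = 6*((5 + O)*(-5 + O)) = 6*((-5 + O)*(5 + O)) = 6*(-5 + O)*(5 + O))
0*(E(2) - 1*20) = 0*((-150 + 6*2²) - 1*20) = 0*((-150 + 6*4) - 20) = 0*((-150 + 24) - 20) = 0*(-126 - 20) = 0*(-146) = 0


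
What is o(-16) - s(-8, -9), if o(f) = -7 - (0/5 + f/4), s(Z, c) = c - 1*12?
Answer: 18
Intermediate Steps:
s(Z, c) = -12 + c (s(Z, c) = c - 12 = -12 + c)
o(f) = -7 - f/4 (o(f) = -7 - (0*(⅕) + f*(¼)) = -7 - (0 + f/4) = -7 - f/4)
o(-16) - s(-8, -9) = (-7 - ¼*(-16)) - (-12 - 9) = (-7 + 4) - 1*(-21) = -3 + 21 = 18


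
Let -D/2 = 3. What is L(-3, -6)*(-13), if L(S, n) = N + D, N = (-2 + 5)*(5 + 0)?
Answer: -117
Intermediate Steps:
D = -6 (D = -2*3 = -6)
N = 15 (N = 3*5 = 15)
L(S, n) = 9 (L(S, n) = 15 - 6 = 9)
L(-3, -6)*(-13) = 9*(-13) = -117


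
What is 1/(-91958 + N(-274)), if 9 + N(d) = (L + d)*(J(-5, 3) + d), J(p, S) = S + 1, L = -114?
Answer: 1/12793 ≈ 7.8168e-5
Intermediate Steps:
J(p, S) = 1 + S
N(d) = -9 + (-114 + d)*(4 + d) (N(d) = -9 + (-114 + d)*((1 + 3) + d) = -9 + (-114 + d)*(4 + d))
1/(-91958 + N(-274)) = 1/(-91958 + (-465 + (-274)² - 110*(-274))) = 1/(-91958 + (-465 + 75076 + 30140)) = 1/(-91958 + 104751) = 1/12793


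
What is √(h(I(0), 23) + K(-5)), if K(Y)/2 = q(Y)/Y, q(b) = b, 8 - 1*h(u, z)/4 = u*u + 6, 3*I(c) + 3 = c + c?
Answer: √6 ≈ 2.4495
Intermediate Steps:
I(c) = -1 + 2*c/3 (I(c) = -1 + (c + c)/3 = -1 + (2*c)/3 = -1 + 2*c/3)
h(u, z) = 8 - 4*u² (h(u, z) = 32 - 4*(u*u + 6) = 32 - 4*(u² + 6) = 32 - 4*(6 + u²) = 32 + (-24 - 4*u²) = 8 - 4*u²)
K(Y) = 2 (K(Y) = 2*(Y/Y) = 2*1 = 2)
√(h(I(0), 23) + K(-5)) = √((8 - 4*(-1 + (⅔)*0)²) + 2) = √((8 - 4*(-1 + 0)²) + 2) = √((8 - 4*(-1)²) + 2) = √((8 - 4*1) + 2) = √((8 - 4) + 2) = √(4 + 2) = √6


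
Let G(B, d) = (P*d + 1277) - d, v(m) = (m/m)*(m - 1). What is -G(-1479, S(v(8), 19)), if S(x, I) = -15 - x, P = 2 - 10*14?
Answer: -4335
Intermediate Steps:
v(m) = -1 + m (v(m) = 1*(-1 + m) = -1 + m)
P = -138 (P = 2 - 140 = -138)
G(B, d) = 1277 - 139*d (G(B, d) = (-138*d + 1277) - d = (1277 - 138*d) - d = 1277 - 139*d)
-G(-1479, S(v(8), 19)) = -(1277 - 139*(-15 - (-1 + 8))) = -(1277 - 139*(-15 - 1*7)) = -(1277 - 139*(-15 - 7)) = -(1277 - 139*(-22)) = -(1277 + 3058) = -1*4335 = -4335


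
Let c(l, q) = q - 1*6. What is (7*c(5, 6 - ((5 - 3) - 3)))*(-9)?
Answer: -63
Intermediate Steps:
c(l, q) = -6 + q (c(l, q) = q - 6 = -6 + q)
(7*c(5, 6 - ((5 - 3) - 3)))*(-9) = (7*(-6 + (6 - ((5 - 3) - 3))))*(-9) = (7*(-6 + (6 - (2 - 3))))*(-9) = (7*(-6 + (6 - 1*(-1))))*(-9) = (7*(-6 + (6 + 1)))*(-9) = (7*(-6 + 7))*(-9) = (7*1)*(-9) = 7*(-9) = -63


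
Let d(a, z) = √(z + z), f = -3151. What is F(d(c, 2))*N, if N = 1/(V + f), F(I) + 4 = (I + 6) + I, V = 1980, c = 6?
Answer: -6/1171 ≈ -0.0051238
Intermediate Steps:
d(a, z) = √2*√z (d(a, z) = √(2*z) = √2*√z)
F(I) = 2 + 2*I (F(I) = -4 + ((I + 6) + I) = -4 + ((6 + I) + I) = -4 + (6 + 2*I) = 2 + 2*I)
N = -1/1171 (N = 1/(1980 - 3151) = 1/(-1171) = -1/1171 ≈ -0.00085397)
F(d(c, 2))*N = (2 + 2*(√2*√2))*(-1/1171) = (2 + 2*2)*(-1/1171) = (2 + 4)*(-1/1171) = 6*(-1/1171) = -6/1171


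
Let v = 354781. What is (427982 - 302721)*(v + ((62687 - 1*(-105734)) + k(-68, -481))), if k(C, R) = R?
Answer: 65476555181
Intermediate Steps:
(427982 - 302721)*(v + ((62687 - 1*(-105734)) + k(-68, -481))) = (427982 - 302721)*(354781 + ((62687 - 1*(-105734)) - 481)) = 125261*(354781 + ((62687 + 105734) - 481)) = 125261*(354781 + (168421 - 481)) = 125261*(354781 + 167940) = 125261*522721 = 65476555181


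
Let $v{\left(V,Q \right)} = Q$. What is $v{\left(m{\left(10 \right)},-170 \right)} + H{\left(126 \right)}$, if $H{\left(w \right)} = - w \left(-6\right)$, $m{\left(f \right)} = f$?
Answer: $586$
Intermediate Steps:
$H{\left(w \right)} = 6 w$
$v{\left(m{\left(10 \right)},-170 \right)} + H{\left(126 \right)} = -170 + 6 \cdot 126 = -170 + 756 = 586$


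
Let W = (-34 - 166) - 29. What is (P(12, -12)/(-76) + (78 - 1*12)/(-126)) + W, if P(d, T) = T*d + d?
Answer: -90887/399 ≈ -227.79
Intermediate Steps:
P(d, T) = d + T*d
W = -229 (W = -200 - 29 = -229)
(P(12, -12)/(-76) + (78 - 1*12)/(-126)) + W = ((12*(1 - 12))/(-76) + (78 - 1*12)/(-126)) - 229 = ((12*(-11))*(-1/76) + (78 - 12)*(-1/126)) - 229 = (-132*(-1/76) + 66*(-1/126)) - 229 = (33/19 - 11/21) - 229 = 484/399 - 229 = -90887/399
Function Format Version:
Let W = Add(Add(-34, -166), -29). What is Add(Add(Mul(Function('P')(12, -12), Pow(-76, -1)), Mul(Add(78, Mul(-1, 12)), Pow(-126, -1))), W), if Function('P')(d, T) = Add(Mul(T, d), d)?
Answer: Rational(-90887, 399) ≈ -227.79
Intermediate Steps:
Function('P')(d, T) = Add(d, Mul(T, d))
W = -229 (W = Add(-200, -29) = -229)
Add(Add(Mul(Function('P')(12, -12), Pow(-76, -1)), Mul(Add(78, Mul(-1, 12)), Pow(-126, -1))), W) = Add(Add(Mul(Mul(12, Add(1, -12)), Pow(-76, -1)), Mul(Add(78, Mul(-1, 12)), Pow(-126, -1))), -229) = Add(Add(Mul(Mul(12, -11), Rational(-1, 76)), Mul(Add(78, -12), Rational(-1, 126))), -229) = Add(Add(Mul(-132, Rational(-1, 76)), Mul(66, Rational(-1, 126))), -229) = Add(Add(Rational(33, 19), Rational(-11, 21)), -229) = Add(Rational(484, 399), -229) = Rational(-90887, 399)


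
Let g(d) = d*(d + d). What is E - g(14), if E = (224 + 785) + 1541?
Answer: 2158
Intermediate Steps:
g(d) = 2*d**2 (g(d) = d*(2*d) = 2*d**2)
E = 2550 (E = 1009 + 1541 = 2550)
E - g(14) = 2550 - 2*14**2 = 2550 - 2*196 = 2550 - 1*392 = 2550 - 392 = 2158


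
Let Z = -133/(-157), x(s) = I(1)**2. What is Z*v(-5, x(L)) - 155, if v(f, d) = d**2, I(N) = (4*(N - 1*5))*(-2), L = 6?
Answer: 139436273/157 ≈ 8.8813e+5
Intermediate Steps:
I(N) = 40 - 8*N (I(N) = (4*(N - 5))*(-2) = (4*(-5 + N))*(-2) = (-20 + 4*N)*(-2) = 40 - 8*N)
x(s) = 1024 (x(s) = (40 - 8*1)**2 = (40 - 8)**2 = 32**2 = 1024)
Z = 133/157 (Z = -133*(-1/157) = 133/157 ≈ 0.84713)
Z*v(-5, x(L)) - 155 = (133/157)*1024**2 - 155 = (133/157)*1048576 - 155 = 139460608/157 - 155 = 139436273/157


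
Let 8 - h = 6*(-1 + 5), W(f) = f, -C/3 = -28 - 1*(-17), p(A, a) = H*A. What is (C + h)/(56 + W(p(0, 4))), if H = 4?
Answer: 17/56 ≈ 0.30357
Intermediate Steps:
p(A, a) = 4*A
C = 33 (C = -3*(-28 - 1*(-17)) = -3*(-28 + 17) = -3*(-11) = 33)
h = -16 (h = 8 - 6*(-1 + 5) = 8 - 6*4 = 8 - 1*24 = 8 - 24 = -16)
(C + h)/(56 + W(p(0, 4))) = (33 - 16)/(56 + 4*0) = 17/(56 + 0) = 17/56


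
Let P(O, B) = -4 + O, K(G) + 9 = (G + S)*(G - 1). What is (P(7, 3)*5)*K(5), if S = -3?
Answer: -15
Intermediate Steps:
K(G) = -9 + (-1 + G)*(-3 + G) (K(G) = -9 + (G - 3)*(G - 1) = -9 + (-3 + G)*(-1 + G) = -9 + (-1 + G)*(-3 + G))
(P(7, 3)*5)*K(5) = ((-4 + 7)*5)*(-6 + 5² - 4*5) = (3*5)*(-6 + 25 - 20) = 15*(-1) = -15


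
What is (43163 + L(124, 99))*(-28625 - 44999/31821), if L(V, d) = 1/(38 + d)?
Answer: -5386579032025168/4359477 ≈ -1.2356e+9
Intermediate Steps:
(43163 + L(124, 99))*(-28625 - 44999/31821) = (43163 + 1/(38 + 99))*(-28625 - 44999/31821) = (43163 + 1/137)*(-28625 - 44999*1/31821) = (43163 + 1/137)*(-28625 - 44999/31821) = (5913332/137)*(-910921124/31821) = -5386579032025168/4359477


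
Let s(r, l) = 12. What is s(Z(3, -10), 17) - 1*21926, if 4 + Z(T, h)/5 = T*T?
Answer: -21914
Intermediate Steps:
Z(T, h) = -20 + 5*T² (Z(T, h) = -20 + 5*(T*T) = -20 + 5*T²)
s(Z(3, -10), 17) - 1*21926 = 12 - 1*21926 = 12 - 21926 = -21914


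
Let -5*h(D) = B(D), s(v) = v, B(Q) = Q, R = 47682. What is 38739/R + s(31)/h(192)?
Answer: 2621/508608 ≈ 0.0051533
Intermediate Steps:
h(D) = -D/5
38739/R + s(31)/h(192) = 38739/47682 + 31/((-⅕*192)) = 38739*(1/47682) + 31/(-192/5) = 12913/15894 + 31*(-5/192) = 12913/15894 - 155/192 = 2621/508608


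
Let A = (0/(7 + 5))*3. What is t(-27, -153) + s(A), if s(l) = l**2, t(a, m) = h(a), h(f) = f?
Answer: -27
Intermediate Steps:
t(a, m) = a
A = 0 (A = (0/12)*3 = (0*(1/12))*3 = 0*3 = 0)
t(-27, -153) + s(A) = -27 + 0**2 = -27 + 0 = -27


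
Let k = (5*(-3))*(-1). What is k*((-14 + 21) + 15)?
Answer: 330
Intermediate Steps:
k = 15 (k = -15*(-1) = 15)
k*((-14 + 21) + 15) = 15*((-14 + 21) + 15) = 15*(7 + 15) = 15*22 = 330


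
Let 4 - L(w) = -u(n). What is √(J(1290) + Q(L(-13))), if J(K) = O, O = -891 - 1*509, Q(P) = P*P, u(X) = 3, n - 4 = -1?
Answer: I*√1351 ≈ 36.756*I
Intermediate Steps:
n = 3 (n = 4 - 1 = 3)
L(w) = 7 (L(w) = 4 - (-1)*3 = 4 - 1*(-3) = 4 + 3 = 7)
Q(P) = P²
O = -1400 (O = -891 - 509 = -1400)
J(K) = -1400
√(J(1290) + Q(L(-13))) = √(-1400 + 7²) = √(-1400 + 49) = √(-1351) = I*√1351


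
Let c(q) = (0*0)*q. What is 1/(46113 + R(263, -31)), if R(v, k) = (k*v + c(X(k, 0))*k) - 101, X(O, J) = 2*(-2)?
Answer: 1/37859 ≈ 2.6414e-5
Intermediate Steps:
X(O, J) = -4
c(q) = 0 (c(q) = 0*q = 0)
R(v, k) = -101 + k*v (R(v, k) = (k*v + 0*k) - 101 = (k*v + 0) - 101 = k*v - 101 = -101 + k*v)
1/(46113 + R(263, -31)) = 1/(46113 + (-101 - 31*263)) = 1/(46113 + (-101 - 8153)) = 1/(46113 - 8254) = 1/37859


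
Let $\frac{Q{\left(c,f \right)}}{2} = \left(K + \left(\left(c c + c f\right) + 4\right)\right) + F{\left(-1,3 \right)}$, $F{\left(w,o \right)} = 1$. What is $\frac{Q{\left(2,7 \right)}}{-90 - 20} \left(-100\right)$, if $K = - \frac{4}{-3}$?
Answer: $\frac{1460}{33} \approx 44.242$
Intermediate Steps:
$K = \frac{4}{3}$ ($K = \left(-4\right) \left(- \frac{1}{3}\right) = \frac{4}{3} \approx 1.3333$)
$Q{\left(c,f \right)} = \frac{38}{3} + 2 c^{2} + 2 c f$ ($Q{\left(c,f \right)} = 2 \left(\left(\frac{4}{3} + \left(\left(c c + c f\right) + 4\right)\right) + 1\right) = 2 \left(\left(\frac{4}{3} + \left(\left(c^{2} + c f\right) + 4\right)\right) + 1\right) = 2 \left(\left(\frac{4}{3} + \left(4 + c^{2} + c f\right)\right) + 1\right) = 2 \left(\left(\frac{16}{3} + c^{2} + c f\right) + 1\right) = 2 \left(\frac{19}{3} + c^{2} + c f\right) = \frac{38}{3} + 2 c^{2} + 2 c f$)
$\frac{Q{\left(2,7 \right)}}{-90 - 20} \left(-100\right) = \frac{\frac{38}{3} + 2 \cdot 2^{2} + 2 \cdot 2 \cdot 7}{-90 - 20} \left(-100\right) = \frac{\frac{38}{3} + 2 \cdot 4 + 28}{-110} \left(-100\right) = - \frac{\frac{38}{3} + 8 + 28}{110} \left(-100\right) = \left(- \frac{1}{110}\right) \frac{146}{3} \left(-100\right) = \left(- \frac{73}{165}\right) \left(-100\right) = \frac{1460}{33}$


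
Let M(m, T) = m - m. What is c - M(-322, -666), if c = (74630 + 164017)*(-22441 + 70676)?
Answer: 11511138045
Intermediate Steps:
M(m, T) = 0
c = 11511138045 (c = 238647*48235 = 11511138045)
c - M(-322, -666) = 11511138045 - 1*0 = 11511138045 + 0 = 11511138045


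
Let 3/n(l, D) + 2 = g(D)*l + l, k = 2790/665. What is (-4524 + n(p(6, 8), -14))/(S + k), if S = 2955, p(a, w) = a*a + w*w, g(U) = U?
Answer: -37304923/24401526 ≈ -1.5288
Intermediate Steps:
p(a, w) = a² + w²
k = 558/133 (k = 2790*(1/665) = 558/133 ≈ 4.1955)
n(l, D) = 3/(-2 + l + D*l) (n(l, D) = 3/(-2 + (D*l + l)) = 3/(-2 + (l + D*l)) = 3/(-2 + l + D*l))
(-4524 + n(p(6, 8), -14))/(S + k) = (-4524 + 3/(-2 + (6² + 8²) - 14*(6² + 8²)))/(2955 + 558/133) = (-4524 + 3/(-2 + (36 + 64) - 14*(36 + 64)))/(393573/133) = (-4524 + 3/(-2 + 100 - 14*100))*(133/393573) = (-4524 + 3/(-2 + 100 - 1400))*(133/393573) = (-4524 + 3/(-1302))*(133/393573) = (-4524 + 3*(-1/1302))*(133/393573) = (-4524 - 1/434)*(133/393573) = -1963417/434*133/393573 = -37304923/24401526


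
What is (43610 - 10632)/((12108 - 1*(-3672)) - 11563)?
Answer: 32978/4217 ≈ 7.8203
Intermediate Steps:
(43610 - 10632)/((12108 - 1*(-3672)) - 11563) = 32978/((12108 + 3672) - 11563) = 32978/(15780 - 11563) = 32978/4217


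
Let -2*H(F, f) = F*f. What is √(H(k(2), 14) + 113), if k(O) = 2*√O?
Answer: √(113 - 14*√2) ≈ 9.6541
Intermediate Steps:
H(F, f) = -F*f/2
√(H(k(2), 14) + 113) = √(-½*2*√2*14 + 113) = √(-14*√2 + 113) = √(113 - 14*√2)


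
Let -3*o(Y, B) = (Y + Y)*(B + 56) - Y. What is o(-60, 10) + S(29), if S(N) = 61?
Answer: 2681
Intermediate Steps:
o(Y, B) = Y/3 - 2*Y*(56 + B)/3 (o(Y, B) = -((Y + Y)*(B + 56) - Y)/3 = -((2*Y)*(56 + B) - Y)/3 = -(2*Y*(56 + B) - Y)/3 = -(-Y + 2*Y*(56 + B))/3 = Y/3 - 2*Y*(56 + B)/3)
o(-60, 10) + S(29) = -⅓*(-60)*(111 + 2*10) + 61 = -⅓*(-60)*(111 + 20) + 61 = -⅓*(-60)*131 + 61 = 2620 + 61 = 2681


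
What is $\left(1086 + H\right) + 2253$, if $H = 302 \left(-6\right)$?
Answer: $1527$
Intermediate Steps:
$H = -1812$
$\left(1086 + H\right) + 2253 = \left(1086 - 1812\right) + 2253 = -726 + 2253 = 1527$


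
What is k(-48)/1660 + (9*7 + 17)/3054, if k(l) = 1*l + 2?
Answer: -1921/1267410 ≈ -0.0015157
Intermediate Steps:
k(l) = 2 + l (k(l) = l + 2 = 2 + l)
k(-48)/1660 + (9*7 + 17)/3054 = (2 - 48)/1660 + (9*7 + 17)/3054 = -46*1/1660 + (63 + 17)*(1/3054) = -23/830 + 80*(1/3054) = -23/830 + 40/1527 = -1921/1267410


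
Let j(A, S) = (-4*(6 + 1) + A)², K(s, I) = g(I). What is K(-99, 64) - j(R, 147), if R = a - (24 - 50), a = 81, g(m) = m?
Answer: -6177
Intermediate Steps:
K(s, I) = I
R = 107 (R = 81 - (24 - 50) = 81 - 1*(-26) = 81 + 26 = 107)
j(A, S) = (-28 + A)² (j(A, S) = (-4*7 + A)² = (-28 + A)²)
K(-99, 64) - j(R, 147) = 64 - (-28 + 107)² = 64 - 1*79² = 64 - 1*6241 = 64 - 6241 = -6177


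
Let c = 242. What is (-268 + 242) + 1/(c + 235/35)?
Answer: -45259/1741 ≈ -25.996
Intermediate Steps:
(-268 + 242) + 1/(c + 235/35) = (-268 + 242) + 1/(242 + 235/35) = -26 + 1/(242 + 235*(1/35)) = -26 + 1/(242 + 47/7) = -26 + 1/(1741/7) = -26 + 7/1741 = -45259/1741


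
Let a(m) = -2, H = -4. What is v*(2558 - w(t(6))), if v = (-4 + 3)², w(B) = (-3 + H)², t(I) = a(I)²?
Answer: 2509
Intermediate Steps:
t(I) = 4 (t(I) = (-2)² = 4)
w(B) = 49 (w(B) = (-3 - 4)² = (-7)² = 49)
v = 1 (v = (-1)² = 1)
v*(2558 - w(t(6))) = 1*(2558 - 1*49) = 1*(2558 - 49) = 1*2509 = 2509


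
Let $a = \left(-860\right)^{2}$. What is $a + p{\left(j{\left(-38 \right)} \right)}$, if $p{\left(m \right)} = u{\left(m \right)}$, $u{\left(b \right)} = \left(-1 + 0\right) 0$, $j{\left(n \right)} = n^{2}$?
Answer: $739600$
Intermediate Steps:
$a = 739600$
$u{\left(b \right)} = 0$ ($u{\left(b \right)} = \left(-1\right) 0 = 0$)
$p{\left(m \right)} = 0$
$a + p{\left(j{\left(-38 \right)} \right)} = 739600 + 0 = 739600$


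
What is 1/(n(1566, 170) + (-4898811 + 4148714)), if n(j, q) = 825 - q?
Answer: -1/749442 ≈ -1.3343e-6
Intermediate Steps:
1/(n(1566, 170) + (-4898811 + 4148714)) = 1/((825 - 1*170) + (-4898811 + 4148714)) = 1/((825 - 170) - 750097) = 1/(655 - 750097) = 1/(-749442) = -1/749442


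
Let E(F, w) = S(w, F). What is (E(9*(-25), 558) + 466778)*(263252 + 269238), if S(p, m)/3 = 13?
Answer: 248575384330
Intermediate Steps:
S(p, m) = 39 (S(p, m) = 3*13 = 39)
E(F, w) = 39
(E(9*(-25), 558) + 466778)*(263252 + 269238) = (39 + 466778)*(263252 + 269238) = 466817*532490 = 248575384330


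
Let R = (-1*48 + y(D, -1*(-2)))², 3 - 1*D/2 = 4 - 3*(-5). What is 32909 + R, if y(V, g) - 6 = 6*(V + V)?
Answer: 214385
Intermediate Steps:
D = -32 (D = 6 - 2*(4 - 3*(-5)) = 6 - 2*(4 + 15) = 6 - 2*19 = 6 - 38 = -32)
y(V, g) = 6 + 12*V (y(V, g) = 6 + 6*(V + V) = 6 + 6*(2*V) = 6 + 12*V)
R = 181476 (R = (-1*48 + (6 + 12*(-32)))² = (-48 + (6 - 384))² = (-48 - 378)² = (-426)² = 181476)
32909 + R = 32909 + 181476 = 214385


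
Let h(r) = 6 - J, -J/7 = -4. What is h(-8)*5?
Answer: -110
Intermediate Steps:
J = 28 (J = -7*(-4) = 28)
h(r) = -22 (h(r) = 6 - 1*28 = 6 - 28 = -22)
h(-8)*5 = -22*5 = -110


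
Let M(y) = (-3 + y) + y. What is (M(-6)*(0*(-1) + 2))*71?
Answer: -2130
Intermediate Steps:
M(y) = -3 + 2*y
(M(-6)*(0*(-1) + 2))*71 = ((-3 + 2*(-6))*(0*(-1) + 2))*71 = ((-3 - 12)*(0 + 2))*71 = -15*2*71 = -30*71 = -2130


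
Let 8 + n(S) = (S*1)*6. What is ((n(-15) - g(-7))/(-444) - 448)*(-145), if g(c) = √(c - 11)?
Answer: 14414015/222 - 145*I*√2/148 ≈ 64928.0 - 1.3855*I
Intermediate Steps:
n(S) = -8 + 6*S (n(S) = -8 + (S*1)*6 = -8 + S*6 = -8 + 6*S)
g(c) = √(-11 + c)
((n(-15) - g(-7))/(-444) - 448)*(-145) = (((-8 + 6*(-15)) - √(-11 - 7))/(-444) - 448)*(-145) = (((-8 - 90) - √(-18))*(-1/444) - 448)*(-145) = ((-98 - 3*I*√2)*(-1/444) - 448)*(-145) = ((49/222 + I*√2/148) - 448)*(-145) = (-99407/222 + I*√2/148)*(-145) = 14414015/222 - 145*I*√2/148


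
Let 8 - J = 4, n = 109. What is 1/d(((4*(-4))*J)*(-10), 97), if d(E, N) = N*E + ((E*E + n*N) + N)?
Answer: 1/482350 ≈ 2.0732e-6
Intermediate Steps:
J = 4 (J = 8 - 1*4 = 8 - 4 = 4)
d(E, N) = E² + 110*N + E*N (d(E, N) = N*E + ((E*E + 109*N) + N) = E*N + ((E² + 109*N) + N) = E*N + (E² + 110*N) = E² + 110*N + E*N)
1/d(((4*(-4))*J)*(-10), 97) = 1/((((4*(-4))*4)*(-10))² + 110*97 + (((4*(-4))*4)*(-10))*97) = 1/((-16*4*(-10))² + 10670 + (-16*4*(-10))*97) = 1/((-64*(-10))² + 10670 - 64*(-10)*97) = 1/(640² + 10670 + 640*97) = 1/(409600 + 10670 + 62080) = 1/482350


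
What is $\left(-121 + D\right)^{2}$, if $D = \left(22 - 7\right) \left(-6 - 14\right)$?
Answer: $177241$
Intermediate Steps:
$D = -300$ ($D = 15 \left(-20\right) = -300$)
$\left(-121 + D\right)^{2} = \left(-121 - 300\right)^{2} = \left(-421\right)^{2} = 177241$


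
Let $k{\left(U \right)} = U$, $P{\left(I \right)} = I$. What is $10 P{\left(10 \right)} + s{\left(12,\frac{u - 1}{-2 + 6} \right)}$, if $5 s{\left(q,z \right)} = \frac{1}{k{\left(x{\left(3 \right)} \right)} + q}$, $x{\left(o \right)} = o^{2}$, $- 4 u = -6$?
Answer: $\frac{10501}{105} \approx 100.01$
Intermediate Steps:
$u = \frac{3}{2}$ ($u = \left(- \frac{1}{4}\right) \left(-6\right) = \frac{3}{2} \approx 1.5$)
$s{\left(q,z \right)} = \frac{1}{5 \left(9 + q\right)}$ ($s{\left(q,z \right)} = \frac{1}{5 \left(3^{2} + q\right)} = \frac{1}{5 \left(9 + q\right)}$)
$10 P{\left(10 \right)} + s{\left(12,\frac{u - 1}{-2 + 6} \right)} = 10 \cdot 10 + \frac{1}{5 \left(9 + 12\right)} = 100 + \frac{1}{5 \cdot 21} = 100 + \frac{1}{5} \cdot \frac{1}{21} = 100 + \frac{1}{105} = \frac{10501}{105}$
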